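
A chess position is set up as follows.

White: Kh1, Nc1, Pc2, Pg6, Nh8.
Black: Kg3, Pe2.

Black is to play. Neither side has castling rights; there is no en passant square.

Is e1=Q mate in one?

After e1=Q: white king on h1; in check: yes, from the black queen on e1.
King squares — g1: attacked by Qe1; g2: attacked by Kg3; h2: attacked by Kg3.
White has no legal moves → checkmate.

yes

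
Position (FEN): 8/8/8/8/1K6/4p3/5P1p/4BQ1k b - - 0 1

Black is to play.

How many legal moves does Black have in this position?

Black to move; king on h1.
In check: yes, from the white queen on f1.
Legal moves: none.
Count: 0.

0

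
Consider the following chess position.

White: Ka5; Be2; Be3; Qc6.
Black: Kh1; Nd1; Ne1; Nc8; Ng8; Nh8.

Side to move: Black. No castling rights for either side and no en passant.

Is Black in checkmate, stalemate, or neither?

Black to move; black king on h1.
In check: yes, from the white queen on c6.
King squares — g1: attacked by Be3; g2: attacked by Qc6; h2: available.
Legal moves for Black: Kh2, Nf3, Ng2.
Black is in check but has 3 legal moves → neither.

neither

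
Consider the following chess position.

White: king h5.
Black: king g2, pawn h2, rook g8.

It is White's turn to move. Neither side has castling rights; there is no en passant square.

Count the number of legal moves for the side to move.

2

White to move; king on h5.
In check: no.
Legal moves: Kh6, Kh4.
Count: 2.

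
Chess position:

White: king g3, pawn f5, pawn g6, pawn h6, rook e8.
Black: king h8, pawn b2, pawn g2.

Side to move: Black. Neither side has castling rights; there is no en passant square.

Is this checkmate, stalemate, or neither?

checkmate

Black to move; black king on h8.
In check: yes, from the white rook on e8.
King squares — g7: attacked by Ph6; h7: attacked by Pg6; g8: attacked by Re8.
Legal moves for Black: none.
In check with no legal moves → checkmate.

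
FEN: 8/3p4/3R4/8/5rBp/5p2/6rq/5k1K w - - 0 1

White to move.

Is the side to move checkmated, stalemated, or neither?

checkmate

White to move; white king on h1.
In check: yes, from the black queen on h2.
King squares — g1: attacked by Kf1; g2: attacked by Kf1; h2: attacked by Rg2.
Legal moves for White: none.
In check with no legal moves → checkmate.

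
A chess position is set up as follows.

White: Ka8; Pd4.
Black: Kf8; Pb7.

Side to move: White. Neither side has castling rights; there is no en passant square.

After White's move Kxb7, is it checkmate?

After Kxb7: black king on f8; in check: no.
Black is not in check, so this cannot be checkmate.

no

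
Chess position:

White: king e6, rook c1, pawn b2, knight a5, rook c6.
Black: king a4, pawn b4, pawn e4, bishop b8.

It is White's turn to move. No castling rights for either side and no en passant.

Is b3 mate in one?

After b3: black king on a4; in check: yes, from the white pawn on b3.
Black has 3 legal replies: Kb5, Kxa5, Ka3.
In check but a legal move exists → not checkmate.

no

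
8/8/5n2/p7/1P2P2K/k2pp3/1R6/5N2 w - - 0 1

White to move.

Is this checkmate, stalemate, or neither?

neither

White to move; white king on h4.
In check: no.
Legal moves for White include: Kg5, Kh3, Kg3, Rb3+, Rh2, Rg2, Rf2, Re2, Rd2, Rc2, Ra2+, Rb1, Ng3, Nxe3, Nh2, Nd2, bxa5, e5, ... (list truncated; more exist).
White has legal moves and is not in check → neither.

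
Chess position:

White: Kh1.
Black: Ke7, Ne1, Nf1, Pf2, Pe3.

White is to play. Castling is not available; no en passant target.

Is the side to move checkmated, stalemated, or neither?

stalemate

White to move; white king on h1.
In check: no.
King squares — g1: attacked by Pf2; g2: attacked by Ne1; h2: attacked by Nf1.
Legal moves for White: none.
Not in check and no legal moves → stalemate.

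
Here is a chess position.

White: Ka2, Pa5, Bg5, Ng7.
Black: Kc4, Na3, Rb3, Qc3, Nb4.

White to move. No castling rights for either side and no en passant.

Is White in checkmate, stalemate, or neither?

checkmate

White to move; white king on a2.
In check: yes, from the black knight on b4.
King squares — a1: attacked by Qc3; b1: attacked by Na3; b2: attacked by Rb3; a3: attacked by Rb3; b3: attacked by Qc3.
Legal moves for White: none.
In check with no legal moves → checkmate.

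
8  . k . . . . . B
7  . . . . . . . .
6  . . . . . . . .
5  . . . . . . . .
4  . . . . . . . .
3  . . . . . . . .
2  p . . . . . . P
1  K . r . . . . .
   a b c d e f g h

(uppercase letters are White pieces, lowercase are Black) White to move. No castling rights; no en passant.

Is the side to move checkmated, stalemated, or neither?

neither

White to move; white king on a1.
In check: yes, from the black rook on c1.
Legal moves for White: Kb2, Kxa2.
White is in check but has 2 legal moves → neither.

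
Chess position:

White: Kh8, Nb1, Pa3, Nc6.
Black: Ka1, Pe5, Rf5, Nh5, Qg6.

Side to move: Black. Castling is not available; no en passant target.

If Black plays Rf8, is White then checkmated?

After Rf8: white king on h8; in check: yes, from the black rook on f8.
King squares — g7: attacked by Nh5; h7: attacked by Qg6; g8: attacked by Qg6.
White has no legal moves → checkmate.

yes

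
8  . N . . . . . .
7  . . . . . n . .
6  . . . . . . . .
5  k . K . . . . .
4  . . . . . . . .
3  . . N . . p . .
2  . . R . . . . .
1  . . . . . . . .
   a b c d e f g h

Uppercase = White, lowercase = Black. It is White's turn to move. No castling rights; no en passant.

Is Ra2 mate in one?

After Ra2: black king on a5; in check: yes, from the white rook on a2.
King squares — a4: attacked by Ra2; b4: attacked by Kc5; b5: attacked by Nc3; a6: attacked by Ra2; b6: attacked by Kc5.
Black has no legal moves → checkmate.

yes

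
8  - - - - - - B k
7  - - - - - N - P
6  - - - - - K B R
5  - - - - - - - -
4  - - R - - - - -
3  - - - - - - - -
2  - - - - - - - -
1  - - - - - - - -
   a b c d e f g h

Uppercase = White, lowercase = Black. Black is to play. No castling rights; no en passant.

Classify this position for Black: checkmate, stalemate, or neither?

checkmate

Black to move; black king on h8.
In check: yes, from the white knight on f7.
King squares — g7: attacked by Kf6; h7: attacked by Bg6; g8: attacked by Ph7.
Legal moves for Black: none.
In check with no legal moves → checkmate.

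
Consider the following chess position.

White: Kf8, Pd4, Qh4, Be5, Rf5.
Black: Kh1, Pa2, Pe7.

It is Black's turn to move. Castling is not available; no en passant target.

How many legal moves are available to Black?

Black to move; king on h1.
In check: yes, from the white queen on h4.
Legal moves: Kg2, Kg1.
Count: 2.

2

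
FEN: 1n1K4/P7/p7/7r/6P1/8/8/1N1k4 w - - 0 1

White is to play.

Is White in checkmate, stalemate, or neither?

White to move; white king on d8.
In check: no.
Legal moves for White: Ke8, Kc8, Ke7, Kc7, Nc3+, Na3, Nd2, axb8=Q, axb8=R, axb8=B, axb8=N, gxh5, a8=Q, a8=R, a8=B, a8=N, g5.
White has 17 legal moves and is not in check → neither.

neither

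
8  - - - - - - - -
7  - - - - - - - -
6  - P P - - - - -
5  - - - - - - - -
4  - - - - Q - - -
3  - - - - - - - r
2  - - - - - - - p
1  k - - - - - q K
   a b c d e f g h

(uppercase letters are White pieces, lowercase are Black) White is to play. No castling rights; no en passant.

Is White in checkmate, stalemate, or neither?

White to move; white king on h1.
In check: yes, from the black queen on g1.
King squares — g1: attacked by Ph2; g2: attacked by Qg1; h2: attacked by Qg1.
Legal moves for White: none.
In check with no legal moves → checkmate.

checkmate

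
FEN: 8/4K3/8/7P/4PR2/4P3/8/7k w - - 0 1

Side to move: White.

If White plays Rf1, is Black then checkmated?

After Rf1: black king on h1; in check: yes, from the white rook on f1.
Black has 2 legal replies: Kh2, Kg2.
In check but a legal move exists → not checkmate.

no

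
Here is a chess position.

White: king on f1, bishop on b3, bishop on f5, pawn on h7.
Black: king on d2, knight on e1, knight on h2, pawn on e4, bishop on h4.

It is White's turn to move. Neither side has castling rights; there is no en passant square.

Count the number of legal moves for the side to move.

White to move; king on f1.
In check: yes, from the black knight on h2.
Legal moves: Kg1.
Count: 1.

1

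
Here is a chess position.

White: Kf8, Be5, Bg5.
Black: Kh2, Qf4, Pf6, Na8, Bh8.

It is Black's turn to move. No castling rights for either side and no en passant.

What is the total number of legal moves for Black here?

13

Black to move; king on h2.
In check: no.
Legal moves: Bg7+, Nc7, Nb6, Qxe5, Qg3, Kh3, Kg3, Kg2, Kh1, Kg1, fxg5+, fxe5+, f5.
Count: 13.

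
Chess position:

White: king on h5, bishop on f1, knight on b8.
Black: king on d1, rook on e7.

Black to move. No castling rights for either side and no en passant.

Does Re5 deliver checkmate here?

no

After Re5: white king on h5; in check: yes, from the black rook on e5.
White has 4 legal replies: Kh6, Kg6, Kh4, Kg4.
In check but a legal move exists → not checkmate.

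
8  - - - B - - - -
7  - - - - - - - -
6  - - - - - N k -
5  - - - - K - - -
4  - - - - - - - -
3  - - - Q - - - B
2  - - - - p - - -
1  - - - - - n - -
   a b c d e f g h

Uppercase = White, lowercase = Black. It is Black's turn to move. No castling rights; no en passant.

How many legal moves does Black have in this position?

4

Black to move; king on g6.
In check: yes, from the white queen on d3.
Legal moves: Kg7, Kf7, Kh6, Kg5.
Count: 4.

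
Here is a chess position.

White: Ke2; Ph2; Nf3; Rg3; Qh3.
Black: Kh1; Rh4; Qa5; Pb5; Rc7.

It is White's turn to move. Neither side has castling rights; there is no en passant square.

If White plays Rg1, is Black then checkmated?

After Rg1: black king on h1; in check: yes, from the white rook on g1.
King squares — g1: attacked by Nf3; g2: attacked by Rg1; h2: attacked by Nf3.
Black has no legal moves → checkmate.

yes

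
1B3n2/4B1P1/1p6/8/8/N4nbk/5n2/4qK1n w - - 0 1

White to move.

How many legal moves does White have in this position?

0

White to move; king on f1.
In check: yes, from the black queen on e1.
Legal moves: none.
Count: 0.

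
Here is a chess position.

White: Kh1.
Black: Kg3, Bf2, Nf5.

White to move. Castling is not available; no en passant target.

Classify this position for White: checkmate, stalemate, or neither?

White to move; white king on h1.
In check: no.
King squares — g1: attacked by Bf2; g2: attacked by Kg3; h2: attacked by Kg3.
Legal moves for White: none.
Not in check and no legal moves → stalemate.

stalemate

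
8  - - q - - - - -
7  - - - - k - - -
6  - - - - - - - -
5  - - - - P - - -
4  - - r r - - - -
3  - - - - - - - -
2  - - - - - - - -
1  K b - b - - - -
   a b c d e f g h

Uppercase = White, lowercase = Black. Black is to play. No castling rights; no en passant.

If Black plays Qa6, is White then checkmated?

no

After Qa6: white king on a1; in check: yes, from the black queen on a6.
White has 2 legal replies: Kb2, Kxb1.
In check but a legal move exists → not checkmate.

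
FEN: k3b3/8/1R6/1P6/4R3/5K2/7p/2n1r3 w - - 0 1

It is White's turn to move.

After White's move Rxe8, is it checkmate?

After Rxe8: black king on a8; in check: yes, from the white rook on e8.
Black has 2 legal replies: Ka7, Rxe8.
In check but a legal move exists → not checkmate.

no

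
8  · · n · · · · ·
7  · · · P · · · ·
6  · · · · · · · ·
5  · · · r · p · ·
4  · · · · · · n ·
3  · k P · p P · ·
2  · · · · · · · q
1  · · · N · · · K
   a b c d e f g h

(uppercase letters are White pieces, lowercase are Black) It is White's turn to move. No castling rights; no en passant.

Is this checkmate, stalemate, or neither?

White to move; white king on h1.
In check: yes, from the black queen on h2.
King squares — g1: attacked by Qh2; g2: attacked by Qh2; h2: attacked by Ng4.
Legal moves for White: none.
In check with no legal moves → checkmate.

checkmate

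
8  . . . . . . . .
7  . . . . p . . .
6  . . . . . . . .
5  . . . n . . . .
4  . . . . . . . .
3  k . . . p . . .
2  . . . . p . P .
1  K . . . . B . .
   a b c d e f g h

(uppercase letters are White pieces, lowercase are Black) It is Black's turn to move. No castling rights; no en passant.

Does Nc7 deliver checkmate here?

no

After Nc7: white king on a1; in check: no.
White is not in check, so this cannot be checkmate.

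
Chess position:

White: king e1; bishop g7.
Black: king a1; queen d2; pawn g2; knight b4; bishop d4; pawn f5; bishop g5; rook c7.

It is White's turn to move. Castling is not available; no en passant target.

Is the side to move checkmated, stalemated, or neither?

White to move; white king on e1.
In check: yes, from the black queen on d2.
King squares — d1: attacked by Qd2; f1: attacked by Pg2; d2: attacked by Bg5; e2: attacked by Qd2; f2: attacked by Qd2.
Legal moves for White: none.
In check with no legal moves → checkmate.

checkmate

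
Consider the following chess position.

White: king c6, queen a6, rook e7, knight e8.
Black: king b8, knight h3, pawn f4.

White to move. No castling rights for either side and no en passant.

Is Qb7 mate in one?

After Qb7: black king on b8; in check: yes, from the white queen on b7.
King squares — a7: attacked by Qb7; b7: attacked by Kc6; c7: attacked by Kc6; a8: attacked by Qb7; c8: attacked by Qb7.
Black has no legal moves → checkmate.

yes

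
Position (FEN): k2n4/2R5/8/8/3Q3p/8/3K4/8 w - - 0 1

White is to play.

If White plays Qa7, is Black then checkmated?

After Qa7: black king on a8; in check: yes, from the white queen on a7.
King squares — a7: attacked by Rc7; b7: attacked by Qa7; b8: attacked by Qa7.
Black has no legal moves → checkmate.

yes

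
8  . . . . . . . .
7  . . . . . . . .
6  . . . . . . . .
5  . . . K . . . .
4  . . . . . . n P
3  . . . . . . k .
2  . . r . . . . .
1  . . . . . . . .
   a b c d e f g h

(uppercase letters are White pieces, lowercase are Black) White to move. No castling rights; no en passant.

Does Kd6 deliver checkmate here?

After Kd6: black king on g3; in check: no.
Black is not in check, so this cannot be checkmate.

no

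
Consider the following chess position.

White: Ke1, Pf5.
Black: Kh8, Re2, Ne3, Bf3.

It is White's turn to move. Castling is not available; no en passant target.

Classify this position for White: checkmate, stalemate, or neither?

White to move; white king on e1.
In check: yes, from the black rook on e2.
King squares — d1: attacked by Ne3; f1: attacked by Ne3; d2: attacked by Re2; e2: attacked by Bf3; f2: attacked by Re2.
Legal moves for White: none.
In check with no legal moves → checkmate.

checkmate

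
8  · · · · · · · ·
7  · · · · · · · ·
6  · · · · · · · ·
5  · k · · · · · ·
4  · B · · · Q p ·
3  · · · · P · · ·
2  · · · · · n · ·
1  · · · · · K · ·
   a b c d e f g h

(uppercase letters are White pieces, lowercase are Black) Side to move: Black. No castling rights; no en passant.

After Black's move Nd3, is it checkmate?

no

After Nd3: white king on f1; in check: no.
White is not in check, so this cannot be checkmate.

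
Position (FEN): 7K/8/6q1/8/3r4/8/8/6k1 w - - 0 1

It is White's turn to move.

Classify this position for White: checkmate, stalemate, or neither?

stalemate

White to move; white king on h8.
In check: no.
King squares — g7: attacked by Qg6; h7: attacked by Qg6; g8: attacked by Qg6.
Legal moves for White: none.
Not in check and no legal moves → stalemate.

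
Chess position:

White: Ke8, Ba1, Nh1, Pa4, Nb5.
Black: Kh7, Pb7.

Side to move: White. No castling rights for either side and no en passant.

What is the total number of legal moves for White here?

White to move; king on e8.
In check: no.
Legal moves: Kf8, Kd8, Kf7, Ke7, Kd7, Nc7, Na7, Nd6, Nd4, Nc3, Na3, Ng3, Nf2, Bh8, Bg7, Bf6, Be5, Bd4, Bc3, Bb2, a5.
Count: 21.

21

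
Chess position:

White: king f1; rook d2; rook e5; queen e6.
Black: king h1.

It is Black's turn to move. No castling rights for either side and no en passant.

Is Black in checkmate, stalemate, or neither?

stalemate

Black to move; black king on h1.
In check: no.
King squares — g1: attacked by Kf1; g2: attacked by Kf1; h2: attacked by Rd2.
Legal moves for Black: none.
Not in check and no legal moves → stalemate.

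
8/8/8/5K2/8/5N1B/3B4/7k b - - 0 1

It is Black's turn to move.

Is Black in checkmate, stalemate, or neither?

stalemate

Black to move; black king on h1.
In check: no.
King squares — g1: attacked by Nf3; g2: attacked by Bh3; h2: attacked by Nf3.
Legal moves for Black: none.
Not in check and no legal moves → stalemate.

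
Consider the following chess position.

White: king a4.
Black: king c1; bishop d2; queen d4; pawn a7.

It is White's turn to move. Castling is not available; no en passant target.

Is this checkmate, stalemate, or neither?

neither

White to move; white king on a4.
In check: yes, from the black queen on d4.
King squares — a3: available; b3: available; b4: attacked by Bd2; a5: attacked by Bd2; b5: available.
Legal moves for White: Kb5, Kb3, Ka3.
White is in check but has 3 legal moves → neither.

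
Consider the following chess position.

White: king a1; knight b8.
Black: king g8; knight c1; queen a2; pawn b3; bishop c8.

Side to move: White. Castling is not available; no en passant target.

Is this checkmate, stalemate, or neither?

White to move; white king on a1.
In check: yes, from the black queen on a2.
King squares — b1: attacked by Qa2; a2: attacked by Nc1; b2: attacked by Qa2.
Legal moves for White: none.
In check with no legal moves → checkmate.

checkmate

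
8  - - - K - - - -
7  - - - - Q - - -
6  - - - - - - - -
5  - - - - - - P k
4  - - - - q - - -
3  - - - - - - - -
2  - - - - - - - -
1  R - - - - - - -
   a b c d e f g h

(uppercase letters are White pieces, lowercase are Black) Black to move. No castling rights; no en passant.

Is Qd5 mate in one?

After Qd5: white king on d8; in check: yes, from the black queen on d5.
White has 5 legal replies: Ke8, Kc8, Kc7, Qd7, Qd6.
In check but a legal move exists → not checkmate.

no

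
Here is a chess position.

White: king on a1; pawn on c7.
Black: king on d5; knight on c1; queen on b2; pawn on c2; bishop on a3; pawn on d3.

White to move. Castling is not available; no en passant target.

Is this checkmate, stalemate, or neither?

checkmate

White to move; white king on a1.
In check: yes, from the black queen on b2.
King squares — b1: attacked by Qb2; a2: attacked by Nc1; b2: attacked by Ba3.
Legal moves for White: none.
In check with no legal moves → checkmate.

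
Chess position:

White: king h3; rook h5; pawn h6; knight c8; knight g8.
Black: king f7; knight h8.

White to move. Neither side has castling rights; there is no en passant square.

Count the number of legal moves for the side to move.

White to move; king on h3.
In check: no.
Legal moves: Nge7, Nf6, Nce7, Na7, Nd6+, Nb6, Rg5, Rf5+, Re5, Rd5, Rc5, Rb5, Ra5, Rh4, Kh4, Kg4, Kg3, Kh2, Kg2, h7.
Count: 20.

20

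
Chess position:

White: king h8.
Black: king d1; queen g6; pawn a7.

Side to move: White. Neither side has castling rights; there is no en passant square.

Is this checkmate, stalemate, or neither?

White to move; white king on h8.
In check: no.
King squares — g7: attacked by Qg6; h7: attacked by Qg6; g8: attacked by Qg6.
Legal moves for White: none.
Not in check and no legal moves → stalemate.

stalemate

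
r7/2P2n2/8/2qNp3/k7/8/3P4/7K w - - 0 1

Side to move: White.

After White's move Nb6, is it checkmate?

After Nb6: black king on a4; in check: yes, from the white knight on b6.
Black has 6 legal replies: Kb5, Ka5, Kb4, Kb3, Ka3, Qxb6.
In check but a legal move exists → not checkmate.

no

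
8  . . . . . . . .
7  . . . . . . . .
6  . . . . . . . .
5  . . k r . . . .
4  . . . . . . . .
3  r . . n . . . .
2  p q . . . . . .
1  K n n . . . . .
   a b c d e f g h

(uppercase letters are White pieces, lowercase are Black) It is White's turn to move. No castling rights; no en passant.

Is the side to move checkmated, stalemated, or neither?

White to move; white king on a1.
In check: yes, from the black queen on b2.
King squares — b1: attacked by Pa2; a2: attacked by Nc1; b2: attacked by Nd3.
Legal moves for White: none.
In check with no legal moves → checkmate.

checkmate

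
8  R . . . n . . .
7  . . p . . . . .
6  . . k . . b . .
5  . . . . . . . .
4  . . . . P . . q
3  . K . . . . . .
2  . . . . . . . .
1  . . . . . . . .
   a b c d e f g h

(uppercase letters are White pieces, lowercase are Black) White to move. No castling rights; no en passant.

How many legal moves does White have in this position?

White to move; king on b3.
In check: no.
Legal moves: Rxe8, Rd8, Rc8, Rb8, Ra7, Ra6+, Ra5, Ra4, Ra3, Ra2, Ra1, Kc4, Kb4, Ka4, Ka3, Kc2, Ka2, e5.
Count: 18.

18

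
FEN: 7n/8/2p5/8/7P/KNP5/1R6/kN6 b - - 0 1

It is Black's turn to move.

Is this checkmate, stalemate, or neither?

Black to move; black king on a1.
In check: yes, from the white knight on b3.
King squares — b1: attacked by Rb2; a2: attacked by Rb2; b2: attacked by Ka3.
Legal moves for Black: none.
In check with no legal moves → checkmate.

checkmate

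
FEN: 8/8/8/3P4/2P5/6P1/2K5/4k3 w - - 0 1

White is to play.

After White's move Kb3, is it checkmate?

no

After Kb3: black king on e1; in check: no.
Black is not in check, so this cannot be checkmate.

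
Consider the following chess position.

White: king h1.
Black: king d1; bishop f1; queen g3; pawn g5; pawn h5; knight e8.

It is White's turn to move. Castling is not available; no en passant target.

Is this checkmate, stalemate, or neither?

White to move; white king on h1.
In check: no.
King squares — g1: attacked by Qg3; g2: attacked by Bf1; h2: attacked by Qg3.
Legal moves for White: none.
Not in check and no legal moves → stalemate.

stalemate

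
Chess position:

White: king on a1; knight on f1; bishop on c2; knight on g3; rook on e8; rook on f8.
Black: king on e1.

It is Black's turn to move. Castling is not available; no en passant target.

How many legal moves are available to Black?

Black to move; king on e1.
In check: yes, from the white rook on e8.
Legal moves: none.
Count: 0.

0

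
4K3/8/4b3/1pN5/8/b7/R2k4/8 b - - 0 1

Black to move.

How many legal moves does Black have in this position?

7

Black to move; king on d2.
In check: yes, from the white rook on a2.
Legal moves: Ke3, Kc3, Ke1, Kd1, Kc1, Bxa2, Bb2.
Count: 7.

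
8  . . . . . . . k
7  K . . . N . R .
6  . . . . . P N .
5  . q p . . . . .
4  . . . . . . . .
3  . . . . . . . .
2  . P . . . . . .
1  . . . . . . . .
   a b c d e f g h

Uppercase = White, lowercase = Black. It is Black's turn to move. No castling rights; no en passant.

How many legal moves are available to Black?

Black to move; king on h8.
In check: yes, from the white knight on g6.
Legal moves: none.
Count: 0.

0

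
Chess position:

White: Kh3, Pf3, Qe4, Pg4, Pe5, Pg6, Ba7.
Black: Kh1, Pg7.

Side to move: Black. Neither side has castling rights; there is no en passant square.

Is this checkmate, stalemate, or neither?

stalemate

Black to move; black king on h1.
In check: no.
King squares — g1: attacked by Ba7; g2: attacked by Kh3; h2: attacked by Kh3.
Legal moves for Black: none.
Not in check and no legal moves → stalemate.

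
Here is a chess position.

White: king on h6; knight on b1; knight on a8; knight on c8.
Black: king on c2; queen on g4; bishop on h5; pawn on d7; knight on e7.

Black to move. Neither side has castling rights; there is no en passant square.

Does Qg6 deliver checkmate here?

yes

After Qg6: white king on h6; in check: yes, from the black queen on g6.
King squares — g5: attacked by Qg6; h5: attacked by Qg6; g6: attacked by Bh5; g7: attacked by Qg6; h7: attacked by Qg6.
White has no legal moves → checkmate.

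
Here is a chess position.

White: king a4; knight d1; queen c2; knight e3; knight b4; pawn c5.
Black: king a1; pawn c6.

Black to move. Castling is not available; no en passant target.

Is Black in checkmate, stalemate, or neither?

Black to move; black king on a1.
In check: no.
King squares — b1: attacked by Qc2; a2: attacked by Qc2; b2: attacked by Nd1.
Legal moves for Black: none.
Not in check and no legal moves → stalemate.

stalemate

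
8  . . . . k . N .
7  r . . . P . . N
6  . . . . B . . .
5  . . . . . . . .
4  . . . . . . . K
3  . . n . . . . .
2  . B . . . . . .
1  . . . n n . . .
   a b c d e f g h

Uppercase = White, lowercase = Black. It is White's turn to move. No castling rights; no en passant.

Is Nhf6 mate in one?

yes

After Nhf6: black king on e8; in check: yes, from the white knight on f6.
King squares — d7: attacked by Be6; e7: attacked by Ng8; f7: attacked by Be6; d8: attacked by Pe7; f8: attacked by Pe7.
Black has no legal moves → checkmate.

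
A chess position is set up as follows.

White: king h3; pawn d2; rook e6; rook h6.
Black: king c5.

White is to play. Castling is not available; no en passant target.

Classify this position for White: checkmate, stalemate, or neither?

White to move; white king on h3.
In check: no.
Legal moves for White include: Rh8, Rh7, Rhg6, Rhf6, Rh5+, Rh4, Re8, Re7, Reg6, Ref6, Rd6, Rc6+, Rb6, Ra6, Re5+, Re4, Re3, Re2, ... (list truncated; more exist).
White has legal moves and is not in check → neither.

neither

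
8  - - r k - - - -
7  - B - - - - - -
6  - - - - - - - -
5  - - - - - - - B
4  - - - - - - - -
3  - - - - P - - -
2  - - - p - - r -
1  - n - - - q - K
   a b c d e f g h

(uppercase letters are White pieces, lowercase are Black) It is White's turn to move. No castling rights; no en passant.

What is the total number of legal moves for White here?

0

White to move; king on h1.
In check: yes, from the black queen on f1.
Legal moves: none.
Count: 0.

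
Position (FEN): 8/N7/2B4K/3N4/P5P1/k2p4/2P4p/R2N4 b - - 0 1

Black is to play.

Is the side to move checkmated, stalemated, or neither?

Black to move; black king on a3.
In check: yes, from the white rook on a1.
King squares — a2: attacked by Ra1; b2: attacked by Nd1; b3: attacked by Pc2; a4: attacked by Ra1; b4: attacked by Nd5.
Legal moves for Black: none.
In check with no legal moves → checkmate.

checkmate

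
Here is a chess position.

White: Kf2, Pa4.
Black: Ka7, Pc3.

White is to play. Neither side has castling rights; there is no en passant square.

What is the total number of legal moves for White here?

White to move; king on f2.
In check: no.
Legal moves: Kg3, Kf3, Ke3, Kg2, Ke2, Kg1, Kf1, Ke1, a5.
Count: 9.

9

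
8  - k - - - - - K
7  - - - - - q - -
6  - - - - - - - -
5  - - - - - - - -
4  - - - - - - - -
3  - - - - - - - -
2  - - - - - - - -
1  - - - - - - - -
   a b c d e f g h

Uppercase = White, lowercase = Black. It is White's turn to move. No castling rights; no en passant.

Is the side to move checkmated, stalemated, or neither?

White to move; white king on h8.
In check: no.
King squares — g7: attacked by Qf7; h7: attacked by Qf7; g8: attacked by Qf7.
Legal moves for White: none.
Not in check and no legal moves → stalemate.

stalemate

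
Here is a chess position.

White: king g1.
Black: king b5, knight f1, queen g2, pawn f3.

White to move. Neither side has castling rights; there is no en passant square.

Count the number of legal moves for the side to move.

White to move; king on g1.
In check: yes, from the black queen on g2.
Legal moves: none.
Count: 0.

0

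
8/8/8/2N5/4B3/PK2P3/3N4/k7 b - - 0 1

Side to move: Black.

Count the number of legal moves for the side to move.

0

Black to move; king on a1.
In check: no.
Legal moves: none.
Count: 0.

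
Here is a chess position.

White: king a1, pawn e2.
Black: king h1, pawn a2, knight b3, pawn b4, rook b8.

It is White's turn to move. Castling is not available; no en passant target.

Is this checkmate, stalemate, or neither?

neither

White to move; white king on a1.
In check: yes, from the black knight on b3.
Legal moves for White: Kb2, Kxa2.
White is in check but has 2 legal moves → neither.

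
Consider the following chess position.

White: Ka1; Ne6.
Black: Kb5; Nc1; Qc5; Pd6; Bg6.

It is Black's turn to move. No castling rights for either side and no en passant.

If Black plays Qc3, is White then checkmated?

yes

After Qc3: white king on a1; in check: yes, from the black queen on c3.
King squares — b1: attacked by Bg6; a2: attacked by Nc1; b2: attacked by Qc3.
White has no legal moves → checkmate.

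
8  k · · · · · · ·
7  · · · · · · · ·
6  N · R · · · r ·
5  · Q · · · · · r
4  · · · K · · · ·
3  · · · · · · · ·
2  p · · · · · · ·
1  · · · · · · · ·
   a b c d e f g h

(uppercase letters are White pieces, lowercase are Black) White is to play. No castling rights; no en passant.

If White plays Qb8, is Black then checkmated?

yes

After Qb8: black king on a8; in check: yes, from the white queen on b8.
King squares — a7: attacked by Qb8; b7: attacked by Qb8; b8: attacked by Na6.
Black has no legal moves → checkmate.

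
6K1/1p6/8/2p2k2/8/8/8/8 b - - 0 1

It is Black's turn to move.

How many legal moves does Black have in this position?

11

Black to move; king on f5.
In check: no.
Legal moves: Kg6, Kf6, Ke6, Kg5, Ke5, Kg4, Kf4, Ke4, b6, c4, b5.
Count: 11.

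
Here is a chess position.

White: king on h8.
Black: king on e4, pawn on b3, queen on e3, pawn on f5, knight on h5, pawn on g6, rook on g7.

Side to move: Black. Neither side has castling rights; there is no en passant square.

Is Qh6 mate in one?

After Qh6: white king on h8; in check: yes, from the black queen on h6.
King squares — g7: attacked by Nh5; h7: attacked by Qh6; g8: attacked by Rg7.
White has no legal moves → checkmate.

yes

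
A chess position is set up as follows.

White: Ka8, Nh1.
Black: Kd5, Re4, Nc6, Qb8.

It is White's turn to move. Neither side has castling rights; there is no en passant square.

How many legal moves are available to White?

0

White to move; king on a8.
In check: yes, from the black queen on b8.
Legal moves: none.
Count: 0.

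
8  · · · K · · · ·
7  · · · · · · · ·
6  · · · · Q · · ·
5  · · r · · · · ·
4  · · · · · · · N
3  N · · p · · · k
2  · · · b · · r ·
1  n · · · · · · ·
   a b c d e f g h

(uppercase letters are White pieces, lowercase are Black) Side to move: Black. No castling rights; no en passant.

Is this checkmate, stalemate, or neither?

Black to move; black king on h3.
In check: yes, from the white queen on e6.
Legal moves for Black: Kxh4, Kg3, Kh2, Rf5, Rg4.
Black is in check but has 5 legal moves → neither.

neither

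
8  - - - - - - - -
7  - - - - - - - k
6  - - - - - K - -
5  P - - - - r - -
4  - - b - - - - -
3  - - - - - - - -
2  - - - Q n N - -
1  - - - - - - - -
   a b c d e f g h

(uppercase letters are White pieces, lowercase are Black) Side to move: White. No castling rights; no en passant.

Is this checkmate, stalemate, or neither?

White to move; white king on f6.
In check: yes, from the black rook on f5.
King squares — e5: attacked by Rf5; f5: available; g5: attacked by Rf5; e6: attacked by Bc4; g6: attacked by Kh7; e7: available; f7: attacked by Bc4; g7: attacked by Kh7.
Legal moves for White: Ke7, Kxf5.
White is in check but has 2 legal moves → neither.

neither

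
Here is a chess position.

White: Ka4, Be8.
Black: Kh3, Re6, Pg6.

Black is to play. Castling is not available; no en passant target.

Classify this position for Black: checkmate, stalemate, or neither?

Black to move; black king on h3.
In check: no.
Legal moves for Black: Rxe8, Re7, Rf6, Rd6, Rc6, Rb6, Ra6+, Re5, Re4+, Re3, Re2, Re1, Kh4, Kg4, Kg3, Kh2, Kg2, g5.
Black has 18 legal moves and is not in check → neither.

neither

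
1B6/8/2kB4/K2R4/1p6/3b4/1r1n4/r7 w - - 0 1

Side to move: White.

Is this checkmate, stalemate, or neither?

White to move; white king on a5.
In check: yes, from the black rook on a1.
King squares — a4: attacked by Ra1; b4: attacked by Rb2; b5: attacked by Bd3; a6: attacked by Ra1; b6: attacked by Kc6.
Legal moves for White: none.
In check with no legal moves → checkmate.

checkmate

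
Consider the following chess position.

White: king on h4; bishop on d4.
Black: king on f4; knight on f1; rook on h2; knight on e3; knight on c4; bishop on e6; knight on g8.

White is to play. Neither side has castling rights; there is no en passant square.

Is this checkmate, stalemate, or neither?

White to move; white king on h4.
In check: yes, from the black rook on h2.
King squares — g3: attacked by Nf1; h3: attacked by Rh2; g4: attacked by Ne3; g5: attacked by Kf4; h5: attacked by Rh2.
Legal moves for White: none.
In check with no legal moves → checkmate.

checkmate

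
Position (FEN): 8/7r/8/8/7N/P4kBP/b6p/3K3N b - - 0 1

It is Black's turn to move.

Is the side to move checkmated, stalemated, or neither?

Black to move; black king on f3.
In check: yes, from the white knight on h4.
King squares — e2: attacked by Kd1; f2: attacked by Nh1; g2: attacked by Nh4; e3: available; g3: attacked by Nh1; e4: available; f4: attacked by Bg3; g4: attacked by Ph3.
Legal moves for Black: Ke4, Ke3, Rxh4.
Black is in check but has 3 legal moves → neither.

neither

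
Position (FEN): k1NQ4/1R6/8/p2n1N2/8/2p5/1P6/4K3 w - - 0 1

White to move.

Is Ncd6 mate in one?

yes

After Ncd6: black king on a8; in check: yes, from the white queen on d8.
King squares — a7: attacked by Rb7; b7: attacked by Nd6; b8: attacked by Rb7.
Black has no legal moves → checkmate.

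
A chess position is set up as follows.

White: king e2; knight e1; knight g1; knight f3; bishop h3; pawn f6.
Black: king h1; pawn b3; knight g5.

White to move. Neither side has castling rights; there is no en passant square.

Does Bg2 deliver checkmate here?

After Bg2: black king on h1; in check: yes, from the white bishop on g2.
King squares — g1: attacked by Nf3; g2: attacked by Ne1; h2: attacked by Nf3.
Black has no legal moves → checkmate.

yes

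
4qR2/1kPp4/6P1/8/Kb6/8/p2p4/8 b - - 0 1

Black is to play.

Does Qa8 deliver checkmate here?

After Qa8: white king on a4; in check: yes, from the black queen on a8.
White has 4 legal replies: Kb5, Kxb4, Kb3, Rxa8.
In check but a legal move exists → not checkmate.

no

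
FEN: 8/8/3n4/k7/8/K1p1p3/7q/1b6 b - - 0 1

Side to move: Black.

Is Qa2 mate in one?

After Qa2: white king on a3; in check: yes, from the black queen on a2.
King squares — a2: attacked by Bb1; b2: attacked by Qa2; b3: attacked by Qa2; a4: attacked by Qa2; b4: attacked by Ka5.
White has no legal moves → checkmate.

yes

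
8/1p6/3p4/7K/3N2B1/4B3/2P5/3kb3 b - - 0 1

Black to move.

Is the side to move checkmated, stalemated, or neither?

checkmate

Black to move; black king on d1.
In check: yes, from the white bishop on g4.
King squares — c1: attacked by Be3; e1: own bishop; c2: attacked by Nd4; d2: attacked by Be3; e2: attacked by Nd4.
Legal moves for Black: none.
In check with no legal moves → checkmate.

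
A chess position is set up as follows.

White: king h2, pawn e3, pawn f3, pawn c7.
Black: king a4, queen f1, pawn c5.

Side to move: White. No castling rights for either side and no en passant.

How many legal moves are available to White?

White to move; king on h2.
In check: no.
Legal moves: Kg3, c8=Q, c8=R, c8=B, c8=N, f4, e4.
Count: 7.

7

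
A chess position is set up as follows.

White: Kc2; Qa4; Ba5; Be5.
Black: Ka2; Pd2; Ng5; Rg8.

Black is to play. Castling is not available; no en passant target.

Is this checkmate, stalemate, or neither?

checkmate

Black to move; black king on a2.
In check: yes, from the white queen on a4.
King squares — a1: attacked by Qa4; b1: attacked by Kc2; b2: attacked by Kc2; a3: attacked by Qa4; b3: attacked by Kc2.
Legal moves for Black: none.
In check with no legal moves → checkmate.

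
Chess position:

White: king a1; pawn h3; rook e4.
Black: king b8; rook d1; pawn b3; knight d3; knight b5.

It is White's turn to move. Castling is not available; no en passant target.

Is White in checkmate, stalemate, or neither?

White to move; white king on a1.
In check: yes, from the black rook on d1.
King squares — b1: attacked by Rd1; a2: attacked by Pb3; b2: attacked by Nd3.
Legal moves for White: none.
In check with no legal moves → checkmate.

checkmate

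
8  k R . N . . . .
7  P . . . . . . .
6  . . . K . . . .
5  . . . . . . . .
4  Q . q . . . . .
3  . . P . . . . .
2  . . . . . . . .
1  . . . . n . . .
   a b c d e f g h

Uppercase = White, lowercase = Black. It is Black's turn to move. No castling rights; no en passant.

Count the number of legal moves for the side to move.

Black to move; king on a8.
In check: yes, from the white rook on b8.
Legal moves: none.
Count: 0.

0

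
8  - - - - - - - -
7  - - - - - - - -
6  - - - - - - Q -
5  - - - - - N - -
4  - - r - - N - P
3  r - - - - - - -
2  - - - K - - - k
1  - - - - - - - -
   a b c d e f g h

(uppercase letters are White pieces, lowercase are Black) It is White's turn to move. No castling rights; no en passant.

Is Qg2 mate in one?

After Qg2: black king on h2; in check: yes, from the white queen on g2.
King squares — g1: attacked by Qg2; h1: attacked by Qg2; g2: attacked by Nf4; g3: attacked by Qg2; h3: attacked by Qg2.
Black has no legal moves → checkmate.

yes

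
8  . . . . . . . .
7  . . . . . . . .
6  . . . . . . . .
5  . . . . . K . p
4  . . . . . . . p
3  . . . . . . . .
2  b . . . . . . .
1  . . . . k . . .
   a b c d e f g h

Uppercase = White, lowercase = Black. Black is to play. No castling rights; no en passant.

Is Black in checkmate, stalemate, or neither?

neither

Black to move; black king on e1.
In check: no.
Legal moves for Black: Bg8, Bf7, Be6+, Bd5, Bc4, Bb3, Bb1+, Kf2, Ke2, Kd2, Kf1, Kd1, h3.
Black has 13 legal moves and is not in check → neither.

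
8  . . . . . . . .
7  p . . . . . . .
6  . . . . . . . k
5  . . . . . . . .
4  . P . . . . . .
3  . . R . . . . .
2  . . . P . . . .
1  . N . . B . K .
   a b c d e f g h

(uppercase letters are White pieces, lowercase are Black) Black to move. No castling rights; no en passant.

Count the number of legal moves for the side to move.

Black to move; king on h6.
In check: no.
Legal moves: Kh7, Kg7, Kg6, Kh5, Kg5, a6, a5.
Count: 7.

7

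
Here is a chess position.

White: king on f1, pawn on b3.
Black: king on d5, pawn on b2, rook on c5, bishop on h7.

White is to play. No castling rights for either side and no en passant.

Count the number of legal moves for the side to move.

6

White to move; king on f1.
In check: no.
Legal moves: Kg2, Kf2, Ke2, Kg1, Ke1, b4.
Count: 6.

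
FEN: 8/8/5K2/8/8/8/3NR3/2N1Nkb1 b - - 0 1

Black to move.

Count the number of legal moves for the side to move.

Black to move; king on f1.
In check: yes, from the white knight on d2.
Legal moves: none.
Count: 0.

0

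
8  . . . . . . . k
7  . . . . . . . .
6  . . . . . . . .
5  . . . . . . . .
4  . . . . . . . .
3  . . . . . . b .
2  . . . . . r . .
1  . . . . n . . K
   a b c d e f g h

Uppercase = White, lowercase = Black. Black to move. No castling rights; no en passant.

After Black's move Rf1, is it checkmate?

After Rf1: white king on h1; in check: yes, from the black rook on f1.
King squares — g1: attacked by Rf1; g2: attacked by Ne1; h2: attacked by Bg3.
White has no legal moves → checkmate.

yes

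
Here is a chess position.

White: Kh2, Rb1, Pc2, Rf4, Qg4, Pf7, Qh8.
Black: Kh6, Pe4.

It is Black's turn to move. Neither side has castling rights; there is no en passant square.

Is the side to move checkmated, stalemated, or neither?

checkmate

Black to move; black king on h6.
In check: yes, from the white queen on h8.
King squares — g5: attacked by Qg4; h5: attacked by Qg4; g6: attacked by Qg4; g7: attacked by Qg4; h7: attacked by Qh8.
Legal moves for Black: none.
In check with no legal moves → checkmate.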